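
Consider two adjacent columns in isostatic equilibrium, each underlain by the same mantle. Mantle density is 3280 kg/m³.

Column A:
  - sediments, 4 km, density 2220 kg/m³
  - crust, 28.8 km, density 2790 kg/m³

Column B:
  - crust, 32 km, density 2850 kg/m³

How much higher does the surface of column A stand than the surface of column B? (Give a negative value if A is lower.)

1.4 km

For any compensation level in the mantle, the mantle terms cancel and isostasy reduces to e = (Σt_A − Σt_B) − (Σ(ρt)_A − Σ(ρt)_B) / ρ_m.
Σt_A = 32.8 km; Σt_B = 32 km; Σ(ρt)_A = 89232; Σ(ρt)_B = 91200 (in km·kg/m³).
e = (32.8 − 32) − (89232 − 91200) / 3280 = 1.4 km.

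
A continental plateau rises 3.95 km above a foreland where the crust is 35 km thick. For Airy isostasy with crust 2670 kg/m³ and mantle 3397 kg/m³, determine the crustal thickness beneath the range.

53.5 km

Root depth r = h ρ_c / (ρ_m − ρ_c) = 3.95 km × 2670 / 727 = 14.51 km.
Total thickness = T + h + r = 35 km + 3.95 km + 14.51 km = 53.5 km.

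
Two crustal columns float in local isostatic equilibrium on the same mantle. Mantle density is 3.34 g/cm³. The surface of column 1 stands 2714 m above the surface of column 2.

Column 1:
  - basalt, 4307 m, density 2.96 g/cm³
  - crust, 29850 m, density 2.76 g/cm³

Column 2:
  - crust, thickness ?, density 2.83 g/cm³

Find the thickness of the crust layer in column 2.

19400 m

Take the compensation level at the base of the deeper column (depth z_c below the surface of column 1) and equate Σ ρ_i t_i down to z_c; mantle fills any gap and the z_c terms cancel.
Column 1: 4307×2.96 + 29850×2.76 + (z_c − 34157)×3.34
Column 2: 2714×0 + x×2.83 + (z_c − 2714 − 0 − x)×3.34
The z_c×3.34 term appears on both sides and cancels. Collect the known terms of each column as K = Σ(ρt)_known − 3.34 × (depth of known layers): K_1 = 95134.72 − 3.34×34157 = −18949.66; K_2 = 0 − 3.34×(2714 + 0) = −9064.76.
Balance: K_1 = K_2 − x×(3.34 − 2.83), so x = (K_2 − K_1)/(3.34 − 2.83) = 9884.9/0.51 = 19400 m.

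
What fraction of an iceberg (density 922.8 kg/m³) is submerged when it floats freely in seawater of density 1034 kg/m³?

Submerged fraction = ρ_obj/ρ_fluid = 922.8/1034 = 0.892.

0.892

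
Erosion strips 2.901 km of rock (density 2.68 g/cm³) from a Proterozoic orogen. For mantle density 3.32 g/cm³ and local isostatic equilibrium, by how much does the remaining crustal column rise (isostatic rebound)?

2.34 km

Unloading: uplift u = e ρ_c/ρ_m = 2.901 km × 2.68/3.32 = 2.34 km.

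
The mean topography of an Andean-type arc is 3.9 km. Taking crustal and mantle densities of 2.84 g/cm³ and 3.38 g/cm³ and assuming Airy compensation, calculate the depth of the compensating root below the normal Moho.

20.5 km

For local isostatic compensation: the weight of the topography is balanced by the buoyancy of the root, ρ_c h = (ρ_m − ρ_c) r.
r = h · ρ_c / (ρ_m − ρ_c) = 3.9 km × 2.84 / (3.38 − 2.84) = 20.5 km.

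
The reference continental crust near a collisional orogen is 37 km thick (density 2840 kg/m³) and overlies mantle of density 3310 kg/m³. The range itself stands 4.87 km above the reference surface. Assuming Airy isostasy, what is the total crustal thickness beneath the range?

71.3 km

Root depth r = h ρ_c / (ρ_m − ρ_c) = 4.87 km × 2840 / 470 = 29.43 km.
Total thickness = T + h + r = 37 km + 4.87 km + 29.43 km = 71.3 km.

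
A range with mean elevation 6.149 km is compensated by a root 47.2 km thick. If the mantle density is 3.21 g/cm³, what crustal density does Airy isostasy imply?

2.84 g/cm³

ρ_c h = (ρ_m − ρ_c) r → ρ_c (h + r) = ρ_m r → ρ_c = ρ_m r / (h + r).
ρ_c = 3.21 × 47.2 km / (6.149 km + 47.2 km) = 2.84 g/cm³.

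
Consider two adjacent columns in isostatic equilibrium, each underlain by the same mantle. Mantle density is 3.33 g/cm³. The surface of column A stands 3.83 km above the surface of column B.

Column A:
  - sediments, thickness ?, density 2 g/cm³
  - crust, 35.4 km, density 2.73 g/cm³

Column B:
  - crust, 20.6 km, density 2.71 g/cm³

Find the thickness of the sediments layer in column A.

3.22 km

Take the compensation level at the base of the deeper column (depth z_c below the surface of column A) and equate Σ ρ_i t_i down to z_c; mantle fills any gap and the z_c terms cancel.
Column A: x×2 + 35.4×2.73 + (z_c − 35.4 − x)×3.33
Column B: 3.83×0 + 20.6×2.71 + (z_c − 3.83 − 20.6)×3.33
The z_c×3.33 term appears on both sides and cancels. Collect the known terms of each column as K = Σ(ρt)_known − 3.33 × (depth of known layers): K_A = 96.642 − 3.33×35.4 = −21.24; K_B = 55.826 − 3.33×(3.83 + 20.6) = −25.5259.
Balance: K_A − x×(3.33 − 2) = K_B, so x = (K_A − K_B)/(3.33 − 2) = 4.2859/1.33 = 3.22 km.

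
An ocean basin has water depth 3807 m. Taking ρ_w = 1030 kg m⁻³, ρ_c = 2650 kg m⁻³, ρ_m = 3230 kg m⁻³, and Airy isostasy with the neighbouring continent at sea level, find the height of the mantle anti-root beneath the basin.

For local isostatic compensation: replacing crust with seawater at the top is compensated by replacing crust with mantle at the base: d (ρ_c − ρ_w) = a (ρ_m − ρ_c).
a = d (ρ_c − ρ_w)/(ρ_m − ρ_c) = 3807 m × 1620/580 = 10600 m.

10600 m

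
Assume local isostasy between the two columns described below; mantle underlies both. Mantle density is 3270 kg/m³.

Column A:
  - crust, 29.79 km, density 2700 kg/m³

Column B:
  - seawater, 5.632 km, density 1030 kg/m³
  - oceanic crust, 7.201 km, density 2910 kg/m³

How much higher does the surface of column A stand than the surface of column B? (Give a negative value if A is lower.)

0.542 km

For any compensation level in the mantle, the mantle terms cancel and isostasy reduces to e = (Σt_A − Σt_B) − (Σ(ρt)_A − Σ(ρt)_B) / ρ_m.
Σt_A = 29.79 km; Σt_B = 12.833 km; Σ(ρt)_A = 80433; Σ(ρt)_B = 26755.87 (in km·kg/m³).
e = (29.79 − 12.833) − (80433 − 26755.87) / 3270 = 0.542 km.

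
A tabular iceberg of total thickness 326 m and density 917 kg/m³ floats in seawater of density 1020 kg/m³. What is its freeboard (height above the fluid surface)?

32.9 m

Floating equilibrium: submerged depth d = t ρ_obj/ρ_fluid = 326 m × 917/1020 = 293.1 m.
Freeboard = t − d = 326 m − 293.1 m = 32.9 m.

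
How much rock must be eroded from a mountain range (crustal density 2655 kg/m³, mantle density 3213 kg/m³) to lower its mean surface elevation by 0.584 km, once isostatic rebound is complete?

3.36 km

Net drop Δ = e − u = e − e ρ_c/ρ_m = e (ρ_m − ρ_c)/ρ_m.
e = Δ ρ_m/(ρ_m − ρ_c) = 0.584 km × 3213/558 = 3.36 km.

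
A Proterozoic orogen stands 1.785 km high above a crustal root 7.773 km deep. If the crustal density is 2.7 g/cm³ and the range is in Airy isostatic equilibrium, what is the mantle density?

3.32 g/cm³

Airy balance: ρ_c h = (ρ_m − ρ_c) r → ρ_m = ρ_c (1 + h/r).
ρ_m = 2.7 × (1 + 1.785 km/7.773 km) = 3.32 g/cm³.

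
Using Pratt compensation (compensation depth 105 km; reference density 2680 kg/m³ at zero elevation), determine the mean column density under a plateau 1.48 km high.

Pratt balance: ρ_ref D = ρ (D + h).
ρ = ρ_ref D/(D + h) = 2680 × 105 km/(105 km + 1.48 km) = 2640 kg/m³.

2640 kg/m³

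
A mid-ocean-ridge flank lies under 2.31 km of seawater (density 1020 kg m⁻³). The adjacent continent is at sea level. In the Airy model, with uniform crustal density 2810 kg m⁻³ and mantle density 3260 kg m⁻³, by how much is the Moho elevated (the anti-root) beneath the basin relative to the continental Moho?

In Airy isostatic equilibrium: replacing crust with seawater at the top is compensated by replacing crust with mantle at the base: d (ρ_c − ρ_w) = a (ρ_m − ρ_c).
a = d (ρ_c − ρ_w)/(ρ_m − ρ_c) = 2.31 km × 1790/450 = 9.19 km.

9.19 km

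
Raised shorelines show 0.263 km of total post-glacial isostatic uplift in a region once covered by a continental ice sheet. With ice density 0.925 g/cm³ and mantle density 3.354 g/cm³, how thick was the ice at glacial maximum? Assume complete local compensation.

0.954 km

u = t ρ_ice/ρ_m → t = u ρ_m/ρ_ice = 0.263 km × 3.354/0.925 = 0.954 km.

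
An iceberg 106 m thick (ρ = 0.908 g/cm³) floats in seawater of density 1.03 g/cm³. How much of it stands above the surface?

12.6 m

Floating equilibrium: submerged depth d = t ρ_obj/ρ_fluid = 106 m × 0.908/1.03 = 93.44 m.
Freeboard = t − d = 106 m − 93.44 m = 12.6 m.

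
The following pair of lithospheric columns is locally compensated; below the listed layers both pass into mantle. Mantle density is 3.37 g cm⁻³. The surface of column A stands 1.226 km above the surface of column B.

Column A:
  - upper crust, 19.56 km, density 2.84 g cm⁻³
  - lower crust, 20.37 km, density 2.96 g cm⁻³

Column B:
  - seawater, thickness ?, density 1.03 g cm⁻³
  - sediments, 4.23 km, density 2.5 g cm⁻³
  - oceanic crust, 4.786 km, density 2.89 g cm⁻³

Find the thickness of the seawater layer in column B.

Take the compensation level at the base of the deeper column (depth z_c below the surface of column A) and equate Σ ρ_i t_i down to z_c; mantle fills any gap and the z_c terms cancel.
Column A: 19.56×2.84 + 20.37×2.96 + (z_c − 39.93)×3.37
Column B: 1.226×0 + x×1.03 + 4.23×2.5 + 4.786×2.89 + (z_c − 1.226 − 9.016 − x)×3.37
The z_c×3.37 term appears on both sides and cancels. Collect the known terms of each column as K = Σ(ρt)_known − 3.37 × (depth of known layers): K_A = 115.8456 − 3.37×39.93 = −18.7185; K_B = 24.40654 − 3.37×(1.226 + 9.016) = −10.109.
Balance: K_A = K_B − x×(3.37 − 1.03), so x = (K_B − K_A)/(3.37 − 1.03) = 8.6095/2.34 = 3.68 km.

3.68 km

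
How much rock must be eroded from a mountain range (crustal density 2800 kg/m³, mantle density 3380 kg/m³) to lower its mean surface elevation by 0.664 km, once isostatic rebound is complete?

3.87 km

Net drop Δ = e − u = e − e ρ_c/ρ_m = e (ρ_m − ρ_c)/ρ_m.
e = Δ ρ_m/(ρ_m − ρ_c) = 0.664 km × 3380/580 = 3.87 km.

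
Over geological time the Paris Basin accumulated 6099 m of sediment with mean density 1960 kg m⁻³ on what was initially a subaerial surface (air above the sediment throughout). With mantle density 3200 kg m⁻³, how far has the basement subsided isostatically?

3740 m

Subaerial load: s = t ρ_sed / ρ_m = 6099 m × 1960/3200 = 3740 m.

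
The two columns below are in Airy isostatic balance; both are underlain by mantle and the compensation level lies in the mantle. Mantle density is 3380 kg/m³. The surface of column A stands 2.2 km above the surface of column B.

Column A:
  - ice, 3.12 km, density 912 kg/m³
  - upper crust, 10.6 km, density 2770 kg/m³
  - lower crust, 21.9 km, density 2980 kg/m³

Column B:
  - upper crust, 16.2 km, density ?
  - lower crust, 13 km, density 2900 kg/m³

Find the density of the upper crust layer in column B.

Take the compensation level at the base of the deeper column (depth z_c below the surface of column A) and equate Σ ρ_i t_i down to z_c; mantle fills any gap and the z_c terms cancel.
Column A: 3.12×912 + 10.6×2770 + 21.9×2980 + (z_c − 35.62)×3380
Column B: 2.2×0 + 16.2×ρ + 13×2900 + (z_c − 2.2 − 29.2)×3380
The z_c×3380 term appears on both sides and cancels. Collect the known terms of each column as K = Σ(ρt)_known − 3380 × (depth of known layers): K_A = 97469.44 − 3380×35.62 = −22926.16; K_B = 37700 − 3380×(2.2 + 29.2) = −68432.
Balance: K_A = K_B + 16.2×ρ, so ρ = (K_A − K_B)/16.2 = 45505.8/16.2 = 2810 kg/m³.

2810 kg/m³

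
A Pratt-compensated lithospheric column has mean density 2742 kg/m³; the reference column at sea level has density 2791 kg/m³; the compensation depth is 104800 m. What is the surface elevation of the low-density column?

1870 m

ρ_ref D = ρ (D + h) → h = D (ρ_ref − ρ)/ρ.
h = 104800 m × (2791 − 2742)/2742 = 1870 m.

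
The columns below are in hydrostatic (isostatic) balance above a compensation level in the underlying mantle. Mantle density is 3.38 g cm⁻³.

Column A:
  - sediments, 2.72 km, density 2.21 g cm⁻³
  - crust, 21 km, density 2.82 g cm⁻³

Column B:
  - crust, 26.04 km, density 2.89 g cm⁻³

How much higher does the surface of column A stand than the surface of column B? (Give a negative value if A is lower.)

For any compensation level in the mantle, the mantle terms cancel and isostasy reduces to e = (Σt_A − Σt_B) − (Σ(ρt)_A − Σ(ρt)_B) / ρ_m.
Σt_A = 23.72 km; Σt_B = 26.04 km; Σ(ρt)_A = 65.2312; Σ(ρt)_B = 75.2556 (in km·g cm⁻³).
e = (23.72 − 26.04) − (65.2312 − 75.2556) / 3.38 = 0.646 km.

0.646 km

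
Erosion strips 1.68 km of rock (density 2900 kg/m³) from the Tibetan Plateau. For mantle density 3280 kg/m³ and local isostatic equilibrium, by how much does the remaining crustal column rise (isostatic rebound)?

Unloading: uplift u = e ρ_c/ρ_m = 1.68 km × 2900/3280 = 1.49 km.

1.49 km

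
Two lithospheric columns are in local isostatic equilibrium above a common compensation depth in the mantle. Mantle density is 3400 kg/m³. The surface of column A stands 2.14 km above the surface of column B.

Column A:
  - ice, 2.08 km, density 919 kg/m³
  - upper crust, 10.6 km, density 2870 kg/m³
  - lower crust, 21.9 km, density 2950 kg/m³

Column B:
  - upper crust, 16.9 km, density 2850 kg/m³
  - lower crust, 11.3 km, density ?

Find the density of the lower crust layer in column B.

Take the compensation level at the base of the deeper column (depth z_c below the surface of column A) and equate Σ ρ_i t_i down to z_c; mantle fills any gap and the z_c terms cancel.
Column A: 2.08×919 + 10.6×2870 + 21.9×2950 + (z_c − 34.58)×3400
Column B: 2.14×0 + 16.9×2850 + 11.3×ρ + (z_c − 2.14 − 28.2)×3400
The z_c×3400 term appears on both sides and cancels. Collect the known terms of each column as K = Σ(ρt)_known − 3400 × (depth of known layers): K_A = 96938.52 − 3400×34.58 = −20633.48; K_B = 48165 − 3400×(2.14 + 28.2) = −54991.
Balance: K_A = K_B + 11.3×ρ, so ρ = (K_A − K_B)/11.3 = 34357.5/11.3 = 3040 kg/m³.

3040 kg/m³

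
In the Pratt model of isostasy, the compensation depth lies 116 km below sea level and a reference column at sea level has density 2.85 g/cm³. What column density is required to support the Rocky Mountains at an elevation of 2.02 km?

Pratt balance: ρ_ref D = ρ (D + h).
ρ = ρ_ref D/(D + h) = 2.85 × 116 km/(116 km + 2.02 km) = 2.8 g/cm³.

2.8 g/cm³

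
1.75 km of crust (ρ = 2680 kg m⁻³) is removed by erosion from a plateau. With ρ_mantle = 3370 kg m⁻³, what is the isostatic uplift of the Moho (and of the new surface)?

Unloading: uplift u = e ρ_c/ρ_m = 1.75 km × 2680/3370 = 1.39 km.

1.39 km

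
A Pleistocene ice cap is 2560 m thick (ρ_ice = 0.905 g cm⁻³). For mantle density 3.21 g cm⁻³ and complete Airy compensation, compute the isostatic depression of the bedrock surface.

Equating mass per unit area of the two columns: the ice load ρ_ice t is balanced by mantle displaced below, ρ_m s.
s = t ρ_ice / ρ_m = 2560 m × 0.905/3.21 = 722 m.

722 m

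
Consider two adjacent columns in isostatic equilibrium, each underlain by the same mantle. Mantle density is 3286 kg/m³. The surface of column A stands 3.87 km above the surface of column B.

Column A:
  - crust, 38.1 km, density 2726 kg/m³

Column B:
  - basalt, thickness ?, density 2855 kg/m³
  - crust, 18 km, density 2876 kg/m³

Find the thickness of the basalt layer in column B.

Take the compensation level at the base of the deeper column (depth z_c below the surface of column A) and equate Σ ρ_i t_i down to z_c; mantle fills any gap and the z_c terms cancel.
Column A: 38.1×2726 + (z_c − 38.1)×3286
Column B: 3.87×0 + x×2855 + 18×2876 + (z_c − 3.87 − 18 − x)×3286
The z_c×3286 term appears on both sides and cancels. Collect the known terms of each column as K = Σ(ρt)_known − 3286 × (depth of known layers): K_A = 103860.6 − 3286×38.1 = −21336; K_B = 51768 − 3286×(3.87 + 18) = −20096.82.
Balance: K_A = K_B − x×(3286 − 2855), so x = (K_B − K_A)/(3286 − 2855) = 1239.18/431 = 2.88 km.

2.88 km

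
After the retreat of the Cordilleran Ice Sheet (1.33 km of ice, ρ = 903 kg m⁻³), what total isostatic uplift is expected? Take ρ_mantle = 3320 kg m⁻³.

Removing the load lets mantle flow back in; uplift u satisfies ρ_ice t = ρ_m u.
u = t ρ_ice/ρ_m = 1.33 km × 903/3320 = 0.362 km.

0.362 km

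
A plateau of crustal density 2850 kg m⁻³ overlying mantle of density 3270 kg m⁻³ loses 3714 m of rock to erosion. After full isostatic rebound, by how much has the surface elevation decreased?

477 m

Rebound u = e ρ_c/ρ_m = 3714 m × 2850/3270 = 3237 m.
Net surface drop = e − u = 3714 m − 3237 m = e (ρ_m − ρ_c)/ρ_m = 477 m.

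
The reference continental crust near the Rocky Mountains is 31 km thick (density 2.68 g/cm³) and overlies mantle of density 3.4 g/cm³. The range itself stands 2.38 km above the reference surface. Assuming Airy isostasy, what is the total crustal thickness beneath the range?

Root depth r = h ρ_c / (ρ_m − ρ_c) = 2.38 km × 2.68 / 0.72 = 8.859 km.
Total thickness = T + h + r = 31 km + 2.38 km + 8.859 km = 42.2 km.

42.2 km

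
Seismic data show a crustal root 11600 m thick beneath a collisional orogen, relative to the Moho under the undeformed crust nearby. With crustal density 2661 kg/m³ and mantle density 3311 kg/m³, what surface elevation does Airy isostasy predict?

For local isostatic compensation: ρ_c h = (ρ_m − ρ_c) r.
h = r (ρ_m − ρ_c) / ρ_c = 11600 m × (3311 − 2661) / 2661 = 2830 m.

2830 m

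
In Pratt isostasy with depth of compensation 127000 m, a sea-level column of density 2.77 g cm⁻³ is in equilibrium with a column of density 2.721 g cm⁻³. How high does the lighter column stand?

2290 m

ρ_ref D = ρ (D + h) → h = D (ρ_ref − ρ)/ρ.
h = 127000 m × (2.77 − 2.721)/2.721 = 2290 m.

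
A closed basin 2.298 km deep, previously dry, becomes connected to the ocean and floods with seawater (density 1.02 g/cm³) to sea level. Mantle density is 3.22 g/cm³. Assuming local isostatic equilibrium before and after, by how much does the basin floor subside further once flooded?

After flooding the water column is d + s deep. Its weight must equal the weight of mantle displaced by the extra subsidence s: (d + s) ρ_w = s ρ_m.
s = d ρ_w / (ρ_m − ρ_w) = 2.298 km × 1.02/(3.22 − 1.02) = 1.07 km.

1.07 km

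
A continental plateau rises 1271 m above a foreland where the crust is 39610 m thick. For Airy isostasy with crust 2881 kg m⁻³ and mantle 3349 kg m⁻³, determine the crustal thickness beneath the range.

48700 m

Root depth r = h ρ_c / (ρ_m − ρ_c) = 1271 m × 2881 / 468 = 7824 m.
Total thickness = T + h + r = 39610 m + 1271 m + 7824 m = 48700 m.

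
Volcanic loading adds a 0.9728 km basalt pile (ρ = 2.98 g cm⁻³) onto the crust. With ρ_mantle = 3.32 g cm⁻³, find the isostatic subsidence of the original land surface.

0.873 km

Subaerial loading: s = t ρ_load / ρ_m.
s = 0.9728 km × 2.98/3.32 = 0.873 km.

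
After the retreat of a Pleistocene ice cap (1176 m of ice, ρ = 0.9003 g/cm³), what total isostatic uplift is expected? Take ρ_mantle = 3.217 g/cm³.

329 m

Removing the load lets mantle flow back in; uplift u satisfies ρ_ice t = ρ_m u.
u = t ρ_ice/ρ_m = 1176 m × 0.9003/3.217 = 329 m.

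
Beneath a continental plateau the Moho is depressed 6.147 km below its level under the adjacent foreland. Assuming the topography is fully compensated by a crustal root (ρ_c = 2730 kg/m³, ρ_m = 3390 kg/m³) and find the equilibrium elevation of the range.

1.49 km

Isostatic balance requires: ρ_c h = (ρ_m − ρ_c) r.
h = r (ρ_m − ρ_c) / ρ_c = 6.147 km × (3390 − 2730) / 2730 = 1.49 km.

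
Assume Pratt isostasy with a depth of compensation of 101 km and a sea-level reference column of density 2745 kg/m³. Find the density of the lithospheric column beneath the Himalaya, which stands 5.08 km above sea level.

2610 kg/m³

Pratt balance: ρ_ref D = ρ (D + h).
ρ = ρ_ref D/(D + h) = 2745 × 101 km/(101 km + 5.08 km) = 2610 kg/m³.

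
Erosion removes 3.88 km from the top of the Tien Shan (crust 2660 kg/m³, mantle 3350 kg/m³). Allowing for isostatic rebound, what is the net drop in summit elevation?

Rebound u = e ρ_c/ρ_m = 3.88 km × 2660/3350 = 3.081 km.
Net surface drop = e − u = 3.88 km − 3.081 km = e (ρ_m − ρ_c)/ρ_m = 0.799 km.

0.799 km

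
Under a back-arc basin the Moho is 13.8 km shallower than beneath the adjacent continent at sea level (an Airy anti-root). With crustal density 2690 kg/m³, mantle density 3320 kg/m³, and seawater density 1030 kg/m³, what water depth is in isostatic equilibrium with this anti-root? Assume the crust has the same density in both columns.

Replacing a thickness d of crust by seawater at the top must be balanced by replacing crust with mantle at the base: d (ρ_c − ρ_w) = a (ρ_m − ρ_c).
d = a (ρ_m − ρ_c)/(ρ_c − ρ_w) = 13.8 km × 630/1660 = 5.24 km.

5.24 km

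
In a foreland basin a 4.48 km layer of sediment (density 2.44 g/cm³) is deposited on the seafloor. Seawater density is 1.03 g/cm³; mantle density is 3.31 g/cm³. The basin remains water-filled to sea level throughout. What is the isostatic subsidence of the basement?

2.77 km

Submarine loading: the sediment displaces seawater, and the subsidence is in turn flooded, so s (ρ_m − ρ_w) = t (ρ_sed − ρ_w).
s = 4.48 km × (2.44 − 1.03) / (3.31 − 1.03) = 2.77 km.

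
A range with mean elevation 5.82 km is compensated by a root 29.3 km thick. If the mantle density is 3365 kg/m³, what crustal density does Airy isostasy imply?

ρ_c h = (ρ_m − ρ_c) r → ρ_c (h + r) = ρ_m r → ρ_c = ρ_m r / (h + r).
ρ_c = 3365 × 29.3 km / (5.82 km + 29.3 km) = 2810 kg/m³.

2810 kg/m³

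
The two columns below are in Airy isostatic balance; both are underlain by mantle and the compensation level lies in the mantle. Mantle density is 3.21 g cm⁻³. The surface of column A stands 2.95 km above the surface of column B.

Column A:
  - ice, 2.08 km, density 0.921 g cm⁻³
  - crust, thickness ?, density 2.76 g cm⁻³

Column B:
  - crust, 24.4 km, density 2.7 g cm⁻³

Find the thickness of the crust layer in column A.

38.1 km

Take the compensation level at the base of the deeper column (depth z_c below the surface of column A) and equate Σ ρ_i t_i down to z_c; mantle fills any gap and the z_c terms cancel.
Column A: 2.08×0.921 + x×2.76 + (z_c − 2.08 − x)×3.21
Column B: 2.95×0 + 24.4×2.7 + (z_c − 2.95 − 24.4)×3.21
The z_c×3.21 term appears on both sides and cancels. Collect the known terms of each column as K = Σ(ρt)_known − 3.21 × (depth of known layers): K_A = 1.91568 − 3.21×2.08 = −4.76112; K_B = 65.88 − 3.21×(2.95 + 24.4) = −21.9135.
Balance: K_A − x×(3.21 − 2.76) = K_B, so x = (K_A − K_B)/(3.21 − 2.76) = 17.1524/0.45 = 38.1 km.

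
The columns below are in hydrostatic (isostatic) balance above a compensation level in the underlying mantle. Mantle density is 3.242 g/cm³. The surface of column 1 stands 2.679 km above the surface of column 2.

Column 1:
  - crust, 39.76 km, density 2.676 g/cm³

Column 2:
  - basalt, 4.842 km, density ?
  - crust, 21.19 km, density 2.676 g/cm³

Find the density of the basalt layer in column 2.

Take the compensation level at the base of the deeper column (depth z_c below the surface of column 1) and equate Σ ρ_i t_i down to z_c; mantle fills any gap and the z_c terms cancel.
Column 1: 39.76×2.676 + (z_c − 39.76)×3.242
Column 2: 2.679×0 + 4.842×ρ + 21.19×2.676 + (z_c − 2.679 − 26.032)×3.242
The z_c×3.242 term appears on both sides and cancels. Collect the known terms of each column as K = Σ(ρt)_known − 3.242 × (depth of known layers): K_1 = 106.39776 − 3.242×39.76 = −22.50416; K_2 = 56.70444 − 3.242×(2.679 + 26.032) = −36.376622.
Balance: K_1 = K_2 + 4.842×ρ, so ρ = (K_1 − K_2)/4.842 = 13.8725/4.842 = 2.87 g/cm³.

2.87 g/cm³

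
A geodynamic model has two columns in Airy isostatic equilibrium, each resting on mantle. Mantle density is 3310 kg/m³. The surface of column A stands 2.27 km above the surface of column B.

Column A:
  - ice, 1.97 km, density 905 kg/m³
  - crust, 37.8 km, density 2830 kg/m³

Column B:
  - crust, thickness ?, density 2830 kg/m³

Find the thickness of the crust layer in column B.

Take the compensation level at the base of the deeper column (depth z_c below the surface of column A) and equate Σ ρ_i t_i down to z_c; mantle fills any gap and the z_c terms cancel.
Column A: 1.97×905 + 37.8×2830 + (z_c − 39.77)×3310
Column B: 2.27×0 + x×2830 + (z_c − 2.27 − 0 − x)×3310
The z_c×3310 term appears on both sides and cancels. Collect the known terms of each column as K = Σ(ρt)_known − 3310 × (depth of known layers): K_A = 108756.85 − 3310×39.77 = −22881.85; K_B = 0 − 3310×(2.27 + 0) = −7513.7.
Balance: K_A = K_B − x×(3310 − 2830), so x = (K_B − K_A)/(3310 − 2830) = 15368.1/480 = 32 km.

32 km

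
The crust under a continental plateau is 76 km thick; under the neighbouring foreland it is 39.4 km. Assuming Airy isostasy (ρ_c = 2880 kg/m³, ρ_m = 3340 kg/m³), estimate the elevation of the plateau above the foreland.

Excess crust Δ = 76 km − 39.4 km = 36.6 km, split between elevation h and root r with h + r = Δ.
Airy balance ρ_c h = (ρ_m − ρ_c) r gives r = h ρ_c/(ρ_m − ρ_c), so h (1 + ρ_c/(ρ_m − ρ_c)) = Δ, i.e. h = Δ (ρ_m − ρ_c)/ρ_m.
h = 36.6 km × 460/3340 = 5.04 km.

5.04 km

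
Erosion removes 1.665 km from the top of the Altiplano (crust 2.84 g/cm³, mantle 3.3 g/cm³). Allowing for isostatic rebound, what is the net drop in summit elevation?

0.232 km

Rebound u = e ρ_c/ρ_m = 1.665 km × 2.84/3.3 = 1.433 km.
Net surface drop = e − u = 1.665 km − 1.433 km = e (ρ_m − ρ_c)/ρ_m = 0.232 km.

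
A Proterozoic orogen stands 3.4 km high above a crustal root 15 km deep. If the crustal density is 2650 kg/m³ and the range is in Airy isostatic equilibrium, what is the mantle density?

Airy balance: ρ_c h = (ρ_m − ρ_c) r → ρ_m = ρ_c (1 + h/r).
ρ_m = 2650 × (1 + 3.4 km/15 km) = 3250 kg/m³.

3250 kg/m³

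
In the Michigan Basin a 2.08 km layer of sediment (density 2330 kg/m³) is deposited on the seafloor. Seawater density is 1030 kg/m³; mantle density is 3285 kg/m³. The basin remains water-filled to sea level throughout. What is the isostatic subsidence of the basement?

Submarine loading: the sediment displaces seawater, and the subsidence is in turn flooded, so s (ρ_m − ρ_w) = t (ρ_sed − ρ_w).
s = 2.08 km × (2330 − 1030) / (3285 − 1030) = 1.2 km.

1.2 km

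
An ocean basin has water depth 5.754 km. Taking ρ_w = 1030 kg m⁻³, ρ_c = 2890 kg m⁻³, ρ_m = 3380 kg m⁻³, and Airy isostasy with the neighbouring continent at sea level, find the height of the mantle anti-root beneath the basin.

21.8 km

By Archimedes' principle applied to the lithosphere: replacing crust with seawater at the top is compensated by replacing crust with mantle at the base: d (ρ_c − ρ_w) = a (ρ_m − ρ_c).
a = d (ρ_c − ρ_w)/(ρ_m − ρ_c) = 5.754 km × 1860/490 = 21.8 km.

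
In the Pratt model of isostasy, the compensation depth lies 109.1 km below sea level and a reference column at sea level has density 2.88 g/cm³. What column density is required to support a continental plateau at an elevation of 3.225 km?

2.8 g/cm³

Pratt balance: ρ_ref D = ρ (D + h).
ρ = ρ_ref D/(D + h) = 2.88 × 109.1 km/(109.1 km + 3.225 km) = 2.8 g/cm³.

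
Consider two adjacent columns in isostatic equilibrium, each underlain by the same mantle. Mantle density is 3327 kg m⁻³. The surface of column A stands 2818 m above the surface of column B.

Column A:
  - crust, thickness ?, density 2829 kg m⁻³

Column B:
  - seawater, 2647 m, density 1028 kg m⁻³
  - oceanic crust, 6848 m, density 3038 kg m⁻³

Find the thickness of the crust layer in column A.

Take the compensation level at the base of the deeper column (depth z_c below the surface of column A) and equate Σ ρ_i t_i down to z_c; mantle fills any gap and the z_c terms cancel.
Column A: x×2829 + (z_c − 0 − x)×3327
Column B: 2818×0 + 2647×1028 + 6848×3038 + (z_c − 2818 − 9495)×3327
The z_c×3327 term appears on both sides and cancels. Collect the known terms of each column as K = Σ(ρt)_known − 3327 × (depth of known layers): K_A = 0 − 3327×0 = 0; K_B = 23525340 − 3327×(2818 + 9495) = −17440011.
Balance: K_A − x×(3327 − 2829) = K_B, so x = (K_A − K_B)/(3327 − 2829) = 17440000/498 = 35000 m.

35000 m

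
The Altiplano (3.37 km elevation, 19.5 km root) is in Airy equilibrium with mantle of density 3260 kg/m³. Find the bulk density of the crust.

ρ_c h = (ρ_m − ρ_c) r → ρ_c (h + r) = ρ_m r → ρ_c = ρ_m r / (h + r).
ρ_c = 3260 × 19.5 km / (3.37 km + 19.5 km) = 2780 kg/m³.

2780 kg/m³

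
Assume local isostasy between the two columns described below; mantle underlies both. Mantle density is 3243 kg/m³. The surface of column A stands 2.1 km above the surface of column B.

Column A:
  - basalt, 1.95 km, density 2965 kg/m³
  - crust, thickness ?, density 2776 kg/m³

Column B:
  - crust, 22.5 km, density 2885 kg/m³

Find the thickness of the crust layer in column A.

30.7 km

Take the compensation level at the base of the deeper column (depth z_c below the surface of column A) and equate Σ ρ_i t_i down to z_c; mantle fills any gap and the z_c terms cancel.
Column A: 1.95×2965 + x×2776 + (z_c − 1.95 − x)×3243
Column B: 2.1×0 + 22.5×2885 + (z_c − 2.1 − 22.5)×3243
The z_c×3243 term appears on both sides and cancels. Collect the known terms of each column as K = Σ(ρt)_known − 3243 × (depth of known layers): K_A = 5781.75 − 3243×1.95 = −542.1; K_B = 64912.5 − 3243×(2.1 + 22.5) = −14865.3.
Balance: K_A − x×(3243 − 2776) = K_B, so x = (K_A − K_B)/(3243 − 2776) = 14323.2/467 = 30.7 km.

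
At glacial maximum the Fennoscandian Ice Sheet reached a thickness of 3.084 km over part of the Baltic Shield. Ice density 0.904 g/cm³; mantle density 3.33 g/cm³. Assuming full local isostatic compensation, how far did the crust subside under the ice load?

Balancing pressure at the compensation depth: the ice load ρ_ice t is balanced by mantle displaced below, ρ_m s.
s = t ρ_ice / ρ_m = 3.084 km × 0.904/3.33 = 0.837 km.

0.837 km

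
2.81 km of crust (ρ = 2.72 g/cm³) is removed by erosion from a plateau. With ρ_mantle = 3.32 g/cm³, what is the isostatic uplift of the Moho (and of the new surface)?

2.3 km

Unloading: uplift u = e ρ_c/ρ_m = 2.81 km × 2.72/3.32 = 2.3 km.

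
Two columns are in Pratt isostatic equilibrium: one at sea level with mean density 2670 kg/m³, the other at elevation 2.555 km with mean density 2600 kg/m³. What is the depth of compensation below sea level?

ρ_ref D = ρ (D + h) → D (ρ_ref − ρ) = ρ h.
D = ρ h/(ρ_ref − ρ) = 2600 × 2.555 km/(2670 − 2600) = 94.9 km.

94.9 km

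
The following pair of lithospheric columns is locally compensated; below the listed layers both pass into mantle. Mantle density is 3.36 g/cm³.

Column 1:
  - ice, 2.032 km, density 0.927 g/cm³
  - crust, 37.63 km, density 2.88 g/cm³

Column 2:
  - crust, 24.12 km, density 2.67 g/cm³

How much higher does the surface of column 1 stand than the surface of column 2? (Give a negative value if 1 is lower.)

For any compensation level in the mantle, the mantle terms cancel and isostasy reduces to e = (Σt_1 − Σt_2) − (Σ(ρt)_1 − Σ(ρt)_2) / ρ_m.
Σt_1 = 39.662 km; Σt_2 = 24.12 km; Σ(ρt)_1 = 110.258064; Σ(ρt)_2 = 64.4004 (in km·g/cm³).
e = (39.662 − 24.12) − (110.258064 − 64.4004) / 3.36 = 1.89 km.

1.89 km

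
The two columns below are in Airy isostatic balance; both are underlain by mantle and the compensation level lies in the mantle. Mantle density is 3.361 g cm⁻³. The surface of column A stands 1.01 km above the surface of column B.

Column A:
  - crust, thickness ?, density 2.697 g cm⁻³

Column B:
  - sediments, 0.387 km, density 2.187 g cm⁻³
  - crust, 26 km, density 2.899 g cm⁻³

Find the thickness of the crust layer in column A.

23.9 km

Take the compensation level at the base of the deeper column (depth z_c below the surface of column A) and equate Σ ρ_i t_i down to z_c; mantle fills any gap and the z_c terms cancel.
Column A: x×2.697 + (z_c − 0 − x)×3.361
Column B: 1.01×0 + 0.387×2.187 + 26×2.899 + (z_c − 1.01 − 26.387)×3.361
The z_c×3.361 term appears on both sides and cancels. Collect the known terms of each column as K = Σ(ρt)_known − 3.361 × (depth of known layers): K_A = 0 − 3.361×0 = 0; K_B = 76.220369 − 3.361×(1.01 + 26.387) = −15.860948.
Balance: K_A − x×(3.361 − 2.697) = K_B, so x = (K_A − K_B)/(3.361 − 2.697) = 15.8609/0.664 = 23.9 km.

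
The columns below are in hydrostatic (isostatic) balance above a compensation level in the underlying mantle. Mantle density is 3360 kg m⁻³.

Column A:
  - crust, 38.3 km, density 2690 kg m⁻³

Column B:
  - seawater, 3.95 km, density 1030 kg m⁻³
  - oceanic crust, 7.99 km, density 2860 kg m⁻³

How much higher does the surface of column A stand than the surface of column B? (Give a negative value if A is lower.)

For any compensation level in the mantle, the mantle terms cancel and isostasy reduces to e = (Σt_A − Σt_B) − (Σ(ρt)_A − Σ(ρt)_B) / ρ_m.
Σt_A = 38.3 km; Σt_B = 11.94 km; Σ(ρt)_A = 103027; Σ(ρt)_B = 26919.9 (in km·kg m⁻³).
e = (38.3 − 11.94) − (103027 − 26919.9) / 3360 = 3.71 km.

3.71 km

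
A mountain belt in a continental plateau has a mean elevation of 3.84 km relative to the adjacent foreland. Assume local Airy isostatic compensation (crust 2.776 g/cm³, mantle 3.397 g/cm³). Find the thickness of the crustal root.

Isostatic balance requires: the weight of the topography is balanced by the buoyancy of the root, ρ_c h = (ρ_m − ρ_c) r.
r = h · ρ_c / (ρ_m − ρ_c) = 3.84 km × 2.776 / (3.397 − 2.776) = 17.2 km.

17.2 km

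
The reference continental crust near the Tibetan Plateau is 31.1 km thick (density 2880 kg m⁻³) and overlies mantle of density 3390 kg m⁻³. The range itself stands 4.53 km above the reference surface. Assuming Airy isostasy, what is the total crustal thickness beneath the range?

61.2 km

Root depth r = h ρ_c / (ρ_m − ρ_c) = 4.53 km × 2880 / 510 = 25.58 km.
Total thickness = T + h + r = 31.1 km + 4.53 km + 25.58 km = 61.2 km.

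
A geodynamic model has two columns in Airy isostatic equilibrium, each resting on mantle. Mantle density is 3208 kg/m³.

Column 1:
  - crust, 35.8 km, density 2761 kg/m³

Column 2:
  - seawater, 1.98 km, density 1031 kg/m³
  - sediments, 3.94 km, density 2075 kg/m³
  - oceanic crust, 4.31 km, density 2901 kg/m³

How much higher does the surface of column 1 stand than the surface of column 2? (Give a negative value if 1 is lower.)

1.84 km

For any compensation level in the mantle, the mantle terms cancel and isostasy reduces to e = (Σt_1 − Σt_2) − (Σ(ρt)_1 − Σ(ρt)_2) / ρ_m.
Σt_1 = 35.8 km; Σt_2 = 10.23 km; Σ(ρt)_1 = 98843.8; Σ(ρt)_2 = 22720.19 (in km·kg/m³).
e = (35.8 − 10.23) − (98843.8 − 22720.19) / 3208 = 1.84 km.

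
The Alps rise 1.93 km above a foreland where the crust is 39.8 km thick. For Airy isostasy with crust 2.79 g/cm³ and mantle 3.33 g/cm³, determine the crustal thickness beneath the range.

51.7 km

Root depth r = h ρ_c / (ρ_m − ρ_c) = 1.93 km × 2.79 / 0.54 = 9.972 km.
Total thickness = T + h + r = 39.8 km + 1.93 km + 9.972 km = 51.7 km.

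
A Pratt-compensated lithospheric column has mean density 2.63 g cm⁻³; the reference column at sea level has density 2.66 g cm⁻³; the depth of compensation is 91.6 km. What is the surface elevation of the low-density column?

1.04 km

ρ_ref D = ρ (D + h) → h = D (ρ_ref − ρ)/ρ.
h = 91.6 km × (2.66 − 2.63)/2.63 = 1.04 km.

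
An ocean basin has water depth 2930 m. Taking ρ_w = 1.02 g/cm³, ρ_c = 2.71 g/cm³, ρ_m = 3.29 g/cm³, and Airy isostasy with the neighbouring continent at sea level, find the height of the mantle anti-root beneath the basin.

Equating mass per unit area of the two columns: replacing crust with seawater at the top is compensated by replacing crust with mantle at the base: d (ρ_c − ρ_w) = a (ρ_m − ρ_c).
a = d (ρ_c − ρ_w)/(ρ_m − ρ_c) = 2930 m × 1.69/0.58 = 8540 m.

8540 m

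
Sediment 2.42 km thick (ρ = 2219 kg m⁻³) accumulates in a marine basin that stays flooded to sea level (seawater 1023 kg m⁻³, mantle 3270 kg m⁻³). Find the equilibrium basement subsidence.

Submarine loading: the sediment displaces seawater, and the subsidence is in turn flooded, so s (ρ_m − ρ_w) = t (ρ_sed − ρ_w).
s = 2.42 km × (2219 − 1023) / (3270 − 1023) = 1.29 km.

1.29 km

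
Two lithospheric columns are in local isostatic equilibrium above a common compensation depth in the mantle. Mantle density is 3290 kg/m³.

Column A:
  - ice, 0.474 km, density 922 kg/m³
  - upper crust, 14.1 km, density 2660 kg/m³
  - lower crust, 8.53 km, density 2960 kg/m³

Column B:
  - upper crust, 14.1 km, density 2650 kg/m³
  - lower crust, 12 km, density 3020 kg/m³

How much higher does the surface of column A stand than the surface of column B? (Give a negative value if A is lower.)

0.169 km

For any compensation level in the mantle, the mantle terms cancel and isostasy reduces to e = (Σt_A − Σt_B) − (Σ(ρt)_A − Σ(ρt)_B) / ρ_m.
Σt_A = 23.104 km; Σt_B = 26.1 km; Σ(ρt)_A = 63191.828; Σ(ρt)_B = 73605 (in km·kg/m³).
e = (23.104 − 26.1) − (63191.828 − 73605) / 3290 = 0.169 km.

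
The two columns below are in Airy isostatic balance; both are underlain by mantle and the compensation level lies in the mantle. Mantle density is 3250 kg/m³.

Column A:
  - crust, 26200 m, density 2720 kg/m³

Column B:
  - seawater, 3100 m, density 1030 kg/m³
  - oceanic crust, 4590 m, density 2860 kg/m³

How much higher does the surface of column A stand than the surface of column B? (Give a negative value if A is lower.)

1600 m

For any compensation level in the mantle, the mantle terms cancel and isostasy reduces to e = (Σt_A − Σt_B) − (Σ(ρt)_A − Σ(ρt)_B) / ρ_m.
Σt_A = 26200 m; Σt_B = 7690 m; Σ(ρt)_A = 71264000; Σ(ρt)_B = 16320400 (in m·kg/m³).
e = (26200 − 7690) − (71264000 − 16320400) / 3250 = 1600 m.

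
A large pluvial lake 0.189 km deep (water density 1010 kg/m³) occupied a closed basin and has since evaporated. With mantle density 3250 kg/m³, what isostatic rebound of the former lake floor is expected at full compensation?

u = d ρ_w/ρ_m = 0.189 km × 1010/3250 = 0.0587 km.

0.0587 km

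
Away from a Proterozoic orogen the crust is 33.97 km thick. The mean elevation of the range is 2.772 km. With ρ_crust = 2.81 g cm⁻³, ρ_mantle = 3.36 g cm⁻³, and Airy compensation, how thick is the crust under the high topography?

Root depth r = h ρ_c / (ρ_m − ρ_c) = 2.772 km × 2.81 / 0.55 = 14.16 km.
Total thickness = T + h + r = 33.97 km + 2.772 km + 14.16 km = 50.9 km.

50.9 km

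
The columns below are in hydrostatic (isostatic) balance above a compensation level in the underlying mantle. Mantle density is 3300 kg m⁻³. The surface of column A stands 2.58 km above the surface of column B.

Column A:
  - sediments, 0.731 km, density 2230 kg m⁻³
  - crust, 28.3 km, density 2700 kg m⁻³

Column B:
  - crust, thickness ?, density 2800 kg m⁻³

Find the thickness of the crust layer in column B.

Take the compensation level at the base of the deeper column (depth z_c below the surface of column A) and equate Σ ρ_i t_i down to z_c; mantle fills any gap and the z_c terms cancel.
Column A: 0.731×2230 + 28.3×2700 + (z_c − 29.031)×3300
Column B: 2.58×0 + x×2800 + (z_c − 2.58 − 0 − x)×3300
The z_c×3300 term appears on both sides and cancels. Collect the known terms of each column as K = Σ(ρt)_known − 3300 × (depth of known layers): K_A = 78040.13 − 3300×29.031 = −17762.17; K_B = 0 − 3300×(2.58 + 0) = −8514.
Balance: K_A = K_B − x×(3300 − 2800), so x = (K_B − K_A)/(3300 − 2800) = 9248.17/500 = 18.5 km.

18.5 km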